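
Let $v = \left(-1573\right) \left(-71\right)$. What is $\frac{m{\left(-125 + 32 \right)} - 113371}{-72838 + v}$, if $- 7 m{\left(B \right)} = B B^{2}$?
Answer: $\frac{2152}{54383} \approx 0.039571$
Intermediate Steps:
$m{\left(B \right)} = - \frac{B^{3}}{7}$ ($m{\left(B \right)} = - \frac{B B^{2}}{7} = - \frac{B^{3}}{7}$)
$v = 111683$
$\frac{m{\left(-125 + 32 \right)} - 113371}{-72838 + v} = \frac{- \frac{\left(-125 + 32\right)^{3}}{7} - 113371}{-72838 + 111683} = \frac{- \frac{\left(-93\right)^{3}}{7} - 113371}{38845} = \left(\left(- \frac{1}{7}\right) \left(-804357\right) - 113371\right) \frac{1}{38845} = \left(\frac{804357}{7} - 113371\right) \frac{1}{38845} = \frac{10760}{7} \cdot \frac{1}{38845} = \frac{2152}{54383}$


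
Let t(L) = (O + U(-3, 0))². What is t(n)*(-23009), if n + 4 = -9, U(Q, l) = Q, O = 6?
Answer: -207081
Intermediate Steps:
n = -13 (n = -4 - 9 = -13)
t(L) = 9 (t(L) = (6 - 3)² = 3² = 9)
t(n)*(-23009) = 9*(-23009) = -207081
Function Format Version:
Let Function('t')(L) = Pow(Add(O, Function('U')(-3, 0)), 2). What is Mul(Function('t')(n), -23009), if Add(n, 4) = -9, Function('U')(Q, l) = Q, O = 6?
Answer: -207081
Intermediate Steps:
n = -13 (n = Add(-4, -9) = -13)
Function('t')(L) = 9 (Function('t')(L) = Pow(Add(6, -3), 2) = Pow(3, 2) = 9)
Mul(Function('t')(n), -23009) = Mul(9, -23009) = -207081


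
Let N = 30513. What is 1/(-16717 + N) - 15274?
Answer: -210720103/13796 ≈ -15274.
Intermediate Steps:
1/(-16717 + N) - 15274 = 1/(-16717 + 30513) - 15274 = 1/13796 - 15274 = -210720103/13796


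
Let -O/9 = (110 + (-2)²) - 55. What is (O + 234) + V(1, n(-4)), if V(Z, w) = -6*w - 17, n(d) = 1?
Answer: -320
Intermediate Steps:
V(Z, w) = -17 - 6*w
O = -531 (O = -9*((110 + (-2)²) - 55) = -9*((110 + 4) - 55) = -9*(114 - 55) = -9*59 = -531)
(O + 234) + V(1, n(-4)) = (-531 + 234) + (-17 - 6*1) = -297 + (-17 - 6) = -297 - 23 = -320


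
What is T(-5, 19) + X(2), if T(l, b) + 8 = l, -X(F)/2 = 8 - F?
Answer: -25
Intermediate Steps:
X(F) = -16 + 2*F (X(F) = -2*(8 - F) = -16 + 2*F)
T(l, b) = -8 + l
T(-5, 19) + X(2) = (-8 - 5) + (-16 + 2*2) = -13 + (-16 + 4) = -13 - 12 = -25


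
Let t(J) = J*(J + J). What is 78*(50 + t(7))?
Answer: 11544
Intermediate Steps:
t(J) = 2*J² (t(J) = J*(2*J) = 2*J²)
78*(50 + t(7)) = 78*(50 + 2*7²) = 78*(50 + 2*49) = 78*(50 + 98) = 78*148 = 11544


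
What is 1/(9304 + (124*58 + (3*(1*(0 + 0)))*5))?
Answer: 1/16496 ≈ 6.0621e-5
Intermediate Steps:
1/(9304 + (124*58 + (3*(1*(0 + 0)))*5)) = 1/(9304 + (7192 + (3*(1*0))*5)) = 1/(9304 + (7192 + (3*0)*5)) = 1/(9304 + (7192 + 0*5)) = 1/(9304 + (7192 + 0)) = 1/(9304 + 7192) = 1/16496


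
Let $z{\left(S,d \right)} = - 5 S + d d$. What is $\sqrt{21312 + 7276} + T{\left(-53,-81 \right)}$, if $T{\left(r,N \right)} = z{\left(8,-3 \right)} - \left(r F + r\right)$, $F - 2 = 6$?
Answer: $446 + 2 \sqrt{7147} \approx 615.08$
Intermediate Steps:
$F = 8$ ($F = 2 + 6 = 8$)
$z{\left(S,d \right)} = d^{2} - 5 S$ ($z{\left(S,d \right)} = - 5 S + d^{2} = d^{2} - 5 S$)
$T{\left(r,N \right)} = -31 - 9 r$ ($T{\left(r,N \right)} = \left(\left(-3\right)^{2} - 40\right) - \left(r 8 + r\right) = \left(9 - 40\right) - \left(8 r + r\right) = -31 - 9 r$)
$\sqrt{21312 + 7276} + T{\left(-53,-81 \right)} = \sqrt{21312 + 7276} - -446 = \sqrt{28588} + \left(-31 + 477\right) = 2 \sqrt{7147} + 446 = 446 + 2 \sqrt{7147}$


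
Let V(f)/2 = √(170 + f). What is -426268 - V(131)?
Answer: -426268 - 2*√301 ≈ -4.2630e+5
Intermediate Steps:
V(f) = 2*√(170 + f)
-426268 - V(131) = -426268 - 2*√(170 + 131) = -426268 - 2*√301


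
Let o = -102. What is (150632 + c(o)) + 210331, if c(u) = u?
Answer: 360861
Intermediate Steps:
(150632 + c(o)) + 210331 = (150632 - 102) + 210331 = 150530 + 210331 = 360861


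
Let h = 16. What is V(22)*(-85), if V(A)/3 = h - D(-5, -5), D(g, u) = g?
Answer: -5355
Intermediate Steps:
V(A) = 63 (V(A) = 3*(16 - 1*(-5)) = 3*(16 + 5) = 3*21 = 63)
V(22)*(-85) = 63*(-85) = -5355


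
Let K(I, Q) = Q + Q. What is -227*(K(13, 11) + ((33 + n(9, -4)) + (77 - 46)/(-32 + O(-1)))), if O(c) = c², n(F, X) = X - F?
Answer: -9307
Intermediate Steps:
K(I, Q) = 2*Q
-227*(K(13, 11) + ((33 + n(9, -4)) + (77 - 46)/(-32 + O(-1)))) = -227*(2*11 + ((33 + (-4 - 1*9)) + (77 - 46)/(-32 + (-1)²))) = -227*(22 + ((33 + (-4 - 9)) + 31/(-32 + 1))) = -227*(22 + ((33 - 13) + 31/(-31))) = -227*(22 + (20 + 31*(-1/31))) = -227*(22 + (20 - 1)) = -227*(22 + 19) = -227*41 = -9307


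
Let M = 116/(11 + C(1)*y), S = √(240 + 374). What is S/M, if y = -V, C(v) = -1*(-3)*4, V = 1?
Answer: -√614/116 ≈ -0.21361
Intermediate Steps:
C(v) = 12 (C(v) = 3*4 = 12)
y = -1 (y = -1*1 = -1)
S = √614 ≈ 24.779
M = -116 (M = 116/(11 + 12*(-1)) = 116/(11 - 12) = 116/(-1) = 116*(-1) = -116)
S/M = √614/(-116) = √614*(-1/116) = -√614/116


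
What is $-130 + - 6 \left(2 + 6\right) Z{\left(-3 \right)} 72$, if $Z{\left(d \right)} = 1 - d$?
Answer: $-13954$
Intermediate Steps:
$-130 + - 6 \left(2 + 6\right) Z{\left(-3 \right)} 72 = -130 + - 6 \left(2 + 6\right) \left(1 - -3\right) 72 = -130 + - 6 \cdot 8 \left(1 + 3\right) 72 = -130 + - 6 \cdot 8 \cdot 4 \cdot 72 = -130 + \left(-6\right) 32 \cdot 72 = -130 - 13824 = -13954$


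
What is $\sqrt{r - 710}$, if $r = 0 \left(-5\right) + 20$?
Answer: $i \sqrt{690} \approx 26.268 i$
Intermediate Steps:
$r = 20$ ($r = 0 + 20 = 20$)
$\sqrt{r - 710} = \sqrt{20 - 710} = \sqrt{-690} = i \sqrt{690}$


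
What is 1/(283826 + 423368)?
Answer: 1/707194 ≈ 1.4140e-6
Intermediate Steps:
1/(283826 + 423368) = 1/707194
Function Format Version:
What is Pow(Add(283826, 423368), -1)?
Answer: Rational(1, 707194) ≈ 1.4140e-6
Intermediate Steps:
Pow(Add(283826, 423368), -1) = Pow(707194, -1) = Rational(1, 707194)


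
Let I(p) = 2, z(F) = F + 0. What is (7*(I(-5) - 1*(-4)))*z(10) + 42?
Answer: 462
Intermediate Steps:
z(F) = F
(7*(I(-5) - 1*(-4)))*z(10) + 42 = (7*(2 - 1*(-4)))*10 + 42 = (7*(2 + 4))*10 + 42 = (7*6)*10 + 42 = 42*10 + 42 = 420 + 42 = 462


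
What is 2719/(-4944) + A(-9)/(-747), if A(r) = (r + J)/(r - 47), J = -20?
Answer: -4745191/8617392 ≈ -0.55065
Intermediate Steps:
A(r) = (-20 + r)/(-47 + r) (A(r) = (r - 20)/(r - 47) = (-20 + r)/(-47 + r))
2719/(-4944) + A(-9)/(-747) = 2719/(-4944) + ((-20 - 9)/(-47 - 9))/(-747) = 2719*(-1/4944) + (-29/(-56))*(-1/747) = -2719/4944 - 1/56*(-29)*(-1/747) = -2719/4944 + (29/56)*(-1/747) = -2719/4944 - 29/41832 = -4745191/8617392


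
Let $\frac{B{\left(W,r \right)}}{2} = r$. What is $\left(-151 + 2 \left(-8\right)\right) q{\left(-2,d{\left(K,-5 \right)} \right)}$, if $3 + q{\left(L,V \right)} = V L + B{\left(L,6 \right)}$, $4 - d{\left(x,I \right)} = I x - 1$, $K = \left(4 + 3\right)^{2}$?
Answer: $81997$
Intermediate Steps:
$K = 49$ ($K = 7^{2} = 49$)
$B{\left(W,r \right)} = 2 r$
$d{\left(x,I \right)} = 5 - I x$ ($d{\left(x,I \right)} = 4 - \left(I x - 1\right) = 4 - \left(-1 + I x\right) = 5 - I x$)
$q{\left(L,V \right)} = 9 + L V$ ($q{\left(L,V \right)} = -3 + \left(V L + 2 \cdot 6\right) = -3 + \left(L V + 12\right) = -3 + \left(12 + L V\right) = 9 + L V$)
$\left(-151 + 2 \left(-8\right)\right) q{\left(-2,d{\left(K,-5 \right)} \right)} = \left(-151 + 2 \left(-8\right)\right) \left(9 - 2 \left(5 - \left(-5\right) 49\right)\right) = \left(-151 - 16\right) \left(9 - 2 \left(5 + 245\right)\right) = - 167 \left(9 - 500\right) = \left(-167\right) \left(-491\right) = 81997$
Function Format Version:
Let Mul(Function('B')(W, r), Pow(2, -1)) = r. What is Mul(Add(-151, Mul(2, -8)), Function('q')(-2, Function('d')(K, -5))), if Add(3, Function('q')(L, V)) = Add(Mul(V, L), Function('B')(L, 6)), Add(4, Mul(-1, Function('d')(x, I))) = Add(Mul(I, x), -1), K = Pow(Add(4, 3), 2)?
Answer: 81997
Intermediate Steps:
K = 49 (K = Pow(7, 2) = 49)
Function('B')(W, r) = Mul(2, r)
Function('d')(x, I) = Add(5, Mul(-1, I, x)) (Function('d')(x, I) = Add(4, Mul(-1, Add(Mul(I, x), -1))) = Add(4, Mul(-1, Add(-1, Mul(I, x)))) = Add(4, Add(1, Mul(-1, I, x))) = Add(5, Mul(-1, I, x)))
Function('q')(L, V) = Add(9, Mul(L, V)) (Function('q')(L, V) = Add(-3, Add(Mul(V, L), Mul(2, 6))) = Add(-3, Add(Mul(L, V), 12)) = Add(-3, Add(12, Mul(L, V))) = Add(9, Mul(L, V)))
Mul(Add(-151, Mul(2, -8)), Function('q')(-2, Function('d')(K, -5))) = Mul(Add(-151, Mul(2, -8)), Add(9, Mul(-2, Add(5, Mul(-1, -5, 49))))) = Mul(Add(-151, -16), Add(9, Mul(-2, Add(5, 245)))) = Mul(-167, Add(9, Mul(-2, 250))) = Mul(-167, Add(9, -500)) = Mul(-167, -491) = 81997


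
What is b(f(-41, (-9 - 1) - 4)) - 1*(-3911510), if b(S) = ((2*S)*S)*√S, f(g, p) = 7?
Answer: 3911510 + 98*√7 ≈ 3.9118e+6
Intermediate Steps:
b(S) = 2*S^(5/2) (b(S) = (2*S²)*√S = 2*S^(5/2))
b(f(-41, (-9 - 1) - 4)) - 1*(-3911510) = 2*7^(5/2) - 1*(-3911510) = 2*(49*√7) + 3911510 = 98*√7 + 3911510 = 3911510 + 98*√7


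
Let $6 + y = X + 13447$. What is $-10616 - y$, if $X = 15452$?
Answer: $-39509$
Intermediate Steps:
$y = 28893$ ($y = -6 + \left(15452 + 13447\right) = -6 + 28899 = 28893$)
$-10616 - y = -10616 - 28893 = -39509$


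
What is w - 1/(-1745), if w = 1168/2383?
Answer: 2040543/4158335 ≈ 0.49071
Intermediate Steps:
w = 1168/2383 (w = 1168*(1/2383) = 1168/2383 ≈ 0.49014)
w - 1/(-1745) = 1168/2383 - 1/(-1745) = 1168/2383 - 1*(-1/1745) = 1168/2383 + 1/1745 = 2040543/4158335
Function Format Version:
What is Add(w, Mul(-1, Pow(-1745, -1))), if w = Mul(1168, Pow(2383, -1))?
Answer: Rational(2040543, 4158335) ≈ 0.49071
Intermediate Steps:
w = Rational(1168, 2383) (w = Mul(1168, Rational(1, 2383)) = Rational(1168, 2383) ≈ 0.49014)
Add(w, Mul(-1, Pow(-1745, -1))) = Add(Rational(1168, 2383), Mul(-1, Pow(-1745, -1))) = Add(Rational(1168, 2383), Mul(-1, Rational(-1, 1745))) = Add(Rational(1168, 2383), Rational(1, 1745)) = Rational(2040543, 4158335)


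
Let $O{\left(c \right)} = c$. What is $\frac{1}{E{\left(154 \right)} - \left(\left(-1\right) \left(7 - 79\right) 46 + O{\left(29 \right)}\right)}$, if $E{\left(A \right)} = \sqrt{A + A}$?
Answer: $- \frac{3341}{11161973} - \frac{2 \sqrt{77}}{11161973} \approx -0.00030089$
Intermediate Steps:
$E{\left(A \right)} = \sqrt{2} \sqrt{A}$ ($E{\left(A \right)} = \sqrt{2 A} = \sqrt{2} \sqrt{A}$)
$\frac{1}{E{\left(154 \right)} - \left(\left(-1\right) \left(7 - 79\right) 46 + O{\left(29 \right)}\right)} = \frac{1}{\sqrt{2} \sqrt{154} + \left(\left(7 - 79\right) 46 - 29\right)} = \frac{1}{2 \sqrt{77} - 3341} = \frac{1}{-3341 + 2 \sqrt{77}}$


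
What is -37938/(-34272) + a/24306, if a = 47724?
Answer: 71047721/23139312 ≈ 3.0704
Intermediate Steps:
-37938/(-34272) + a/24306 = -37938/(-34272) + 47724/24306 = -37938*(-1/34272) + 47724*(1/24306) = 6323/5712 + 7954/4051 = 71047721/23139312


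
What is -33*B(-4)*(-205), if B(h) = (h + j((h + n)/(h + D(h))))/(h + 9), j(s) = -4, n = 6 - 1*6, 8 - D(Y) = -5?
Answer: -10824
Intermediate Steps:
D(Y) = 13 (D(Y) = 8 - 1*(-5) = 8 + 5 = 13)
n = 0 (n = 6 - 6 = 0)
B(h) = (-4 + h)/(9 + h) (B(h) = (h - 4)/(h + 9) = (-4 + h)/(9 + h))
-33*B(-4)*(-205) = -33*(-4 - 4)/(9 - 4)*(-205) = -33*(-8)/5*(-205) = -33*(-8/5)*(-205) = (264/5)*(-205) = -10824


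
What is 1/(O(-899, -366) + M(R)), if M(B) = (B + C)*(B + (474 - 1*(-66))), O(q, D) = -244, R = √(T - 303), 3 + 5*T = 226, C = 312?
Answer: 262465/44381324524 - 1065*I*√1615/88762649048 ≈ 5.9139e-6 - 4.8218e-7*I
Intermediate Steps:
T = 223/5 (T = -⅗ + (⅕)*226 = -⅗ + 226/5 = 223/5 ≈ 44.600)
R = 2*I*√1615/5 (R = √(223/5 - 303) = √(-1292/5) = 2*I*√1615/5 ≈ 16.075*I)
M(B) = (312 + B)*(540 + B) (M(B) = (B + 312)*(B + (474 - 1*(-66))) = (312 + B)*(B + (474 + 66)) = (312 + B)*(B + 540) = (312 + B)*(540 + B))
1/(O(-899, -366) + M(R)) = 1/(-244 + (168480 + (2*I*√1615/5)² + 852*(2*I*√1615/5))) = 1/(-244 + (168480 - 1292/5 + 1704*I*√1615/5)) = 1/(-244 + (841108/5 + 1704*I*√1615/5)) = 1/(839888/5 + 1704*I*√1615/5)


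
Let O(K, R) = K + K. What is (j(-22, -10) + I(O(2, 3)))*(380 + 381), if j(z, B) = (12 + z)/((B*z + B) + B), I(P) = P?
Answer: 60119/20 ≈ 3005.9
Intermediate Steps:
O(K, R) = 2*K
j(z, B) = (12 + z)/(2*B + B*z) (j(z, B) = (12 + z)/((B + B*z) + B) = (12 + z)/(2*B + B*z))
(j(-22, -10) + I(O(2, 3)))*(380 + 381) = ((12 - 22)/((-10)*(2 - 22)) + 2*2)*(380 + 381) = (-1/10*(-10)/(-20) + 4)*761 = (-1/10*(-1/20)*(-10) + 4)*761 = (-1/20 + 4)*761 = (79/20)*761 = 60119/20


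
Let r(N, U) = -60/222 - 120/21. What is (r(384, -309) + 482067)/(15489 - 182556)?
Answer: -124853803/43270353 ≈ -2.8854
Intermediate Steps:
r(N, U) = -1550/259 (r(N, U) = -60*1/222 - 120*1/21 = -10/37 - 40/7 = -1550/259)
(r(384, -309) + 482067)/(15489 - 182556) = (-1550/259 + 482067)/(15489 - 182556) = (124853803/259)/(-167067) = (124853803/259)*(-1/167067) = -124853803/43270353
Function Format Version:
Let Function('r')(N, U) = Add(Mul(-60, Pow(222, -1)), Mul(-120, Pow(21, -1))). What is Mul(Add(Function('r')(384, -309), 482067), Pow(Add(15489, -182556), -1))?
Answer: Rational(-124853803, 43270353) ≈ -2.8854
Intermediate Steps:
Function('r')(N, U) = Rational(-1550, 259) (Function('r')(N, U) = Add(Mul(-60, Rational(1, 222)), Mul(-120, Rational(1, 21))) = Add(Rational(-10, 37), Rational(-40, 7)) = Rational(-1550, 259))
Mul(Add(Function('r')(384, -309), 482067), Pow(Add(15489, -182556), -1)) = Mul(Add(Rational(-1550, 259), 482067), Pow(Add(15489, -182556), -1)) = Mul(Rational(124853803, 259), Pow(-167067, -1)) = Mul(Rational(124853803, 259), Rational(-1, 167067)) = Rational(-124853803, 43270353)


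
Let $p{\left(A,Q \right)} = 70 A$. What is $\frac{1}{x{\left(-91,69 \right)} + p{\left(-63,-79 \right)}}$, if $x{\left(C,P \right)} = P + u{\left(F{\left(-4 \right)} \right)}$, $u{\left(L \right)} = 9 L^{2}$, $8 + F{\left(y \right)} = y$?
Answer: $- \frac{1}{3045} \approx -0.00032841$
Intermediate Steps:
$F{\left(y \right)} = -8 + y$
$x{\left(C,P \right)} = 1296 + P$ ($x{\left(C,P \right)} = P + 9 \left(-8 - 4\right)^{2} = P + 9 \left(-12\right)^{2} = P + 9 \cdot 144 = P + 1296 = 1296 + P$)
$\frac{1}{x{\left(-91,69 \right)} + p{\left(-63,-79 \right)}} = \frac{1}{\left(1296 + 69\right) + 70 \left(-63\right)} = \frac{1}{1365 - 4410} = \frac{1}{-3045} = - \frac{1}{3045}$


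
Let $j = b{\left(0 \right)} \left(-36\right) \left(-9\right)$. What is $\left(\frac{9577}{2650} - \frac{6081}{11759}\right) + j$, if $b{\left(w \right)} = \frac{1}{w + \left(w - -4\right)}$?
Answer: $\frac{2620570643}{31161350} \approx 84.097$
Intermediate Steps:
$b{\left(w \right)} = \frac{1}{4 + 2 w}$ ($b{\left(w \right)} = \frac{1}{w + \left(w + 4\right)} = \frac{1}{w + \left(4 + w\right)} = \frac{1}{4 + 2 w}$)
$j = 81$ ($j = \frac{1}{2 \left(2 + 0\right)} \left(-36\right) \left(-9\right) = \frac{1}{2 \cdot 2} \left(-36\right) \left(-9\right) = \frac{1}{2} \cdot \frac{1}{2} \left(-36\right) \left(-9\right) = \frac{1}{4} \left(-36\right) \left(-9\right) = \left(-9\right) \left(-9\right) = 81$)
$\left(\frac{9577}{2650} - \frac{6081}{11759}\right) + j = \left(\frac{9577}{2650} - \frac{6081}{11759}\right) + 81 = \frac{96501293}{31161350} + 81 = \frac{2620570643}{31161350}$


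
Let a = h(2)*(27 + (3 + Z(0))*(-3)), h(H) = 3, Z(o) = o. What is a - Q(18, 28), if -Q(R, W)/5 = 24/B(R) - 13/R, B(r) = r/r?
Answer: 3067/18 ≈ 170.39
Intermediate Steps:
B(r) = 1
Q(R, W) = -120 + 65/R (Q(R, W) = -5*(24/1 - 13/R) = -5*(24*1 - 13/R) = -5*(24 - 13/R) = -120 + 65/R)
a = 54 (a = 3*(27 + (3 + 0)*(-3)) = 3*(27 + 3*(-3)) = 3*(27 - 9) = 3*18 = 54)
a - Q(18, 28) = 54 - (-120 + 65/18) = 54 - 1*(-2095/18) = 54 + 2095/18 = 3067/18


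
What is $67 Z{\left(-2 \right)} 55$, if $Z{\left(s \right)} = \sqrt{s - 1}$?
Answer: $3685 i \sqrt{3} \approx 6382.6 i$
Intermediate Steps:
$Z{\left(s \right)} = \sqrt{-1 + s}$
$67 Z{\left(-2 \right)} 55 = 67 \sqrt{-1 - 2} \cdot 55 = 67 \sqrt{-3} \cdot 55 = 67 i \sqrt{3} \cdot 55 = 3685 i \sqrt{3}$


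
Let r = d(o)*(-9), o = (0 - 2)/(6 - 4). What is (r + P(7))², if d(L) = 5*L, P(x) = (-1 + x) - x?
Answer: 1936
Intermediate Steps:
o = -1 (o = -2/2 = -2*½ = -1)
P(x) = -1
r = 45 (r = (5*(-1))*(-9) = -5*(-9) = 45)
(r + P(7))² = (45 - 1)² = 44² = 1936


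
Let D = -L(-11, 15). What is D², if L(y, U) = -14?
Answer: 196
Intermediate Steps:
D = 14 (D = -1*(-14) = 14)
D² = 14² = 196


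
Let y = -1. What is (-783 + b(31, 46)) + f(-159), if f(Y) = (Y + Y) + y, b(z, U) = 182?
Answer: -920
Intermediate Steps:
f(Y) = -1 + 2*Y (f(Y) = (Y + Y) - 1 = 2*Y - 1 = -1 + 2*Y)
(-783 + b(31, 46)) + f(-159) = (-783 + 182) + (-1 + 2*(-159)) = -601 + (-1 - 318) = -601 - 319 = -920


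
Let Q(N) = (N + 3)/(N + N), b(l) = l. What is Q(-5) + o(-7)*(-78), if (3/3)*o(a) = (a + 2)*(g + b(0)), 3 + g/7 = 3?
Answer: 1/5 ≈ 0.20000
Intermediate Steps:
g = 0 (g = -21 + 7*3 = -21 + 21 = 0)
o(a) = 0 (o(a) = (a + 2)*(0 + 0) = (2 + a)*0 = 0)
Q(N) = (3 + N)/(2*N) (Q(N) = (3 + N)/((2*N)) = (3 + N)*(1/(2*N)) = (3 + N)/(2*N))
Q(-5) + o(-7)*(-78) = (1/2)*(3 - 5)/(-5) + 0*(-78) = (1/2)*(-1/5)*(-2) + 0 = 1/5 + 0 = 1/5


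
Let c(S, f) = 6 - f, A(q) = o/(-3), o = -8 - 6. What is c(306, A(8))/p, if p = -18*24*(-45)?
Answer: 1/14580 ≈ 6.8587e-5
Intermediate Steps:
o = -14
A(q) = 14/3 (A(q) = -14/(-3) = -14*(-⅓) = 14/3)
p = 19440 (p = -432*(-45) = 19440)
c(306, A(8))/p = (6 - 1*14/3)/19440 = (6 - 14/3)*(1/19440) = (4/3)*(1/19440) = 1/14580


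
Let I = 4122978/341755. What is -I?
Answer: -4122978/341755 ≈ -12.064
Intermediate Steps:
I = 4122978/341755 (I = 4122978*(1/341755) = 4122978/341755 ≈ 12.064)
-I = -1*4122978/341755 = -4122978/341755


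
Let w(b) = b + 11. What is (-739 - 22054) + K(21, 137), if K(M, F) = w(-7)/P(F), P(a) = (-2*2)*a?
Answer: -3122642/137 ≈ -22793.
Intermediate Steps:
w(b) = 11 + b
P(a) = -4*a
K(M, F) = -1/F (K(M, F) = (11 - 7)/((-4*F)) = 4*(-1/(4*F)) = -1/F)
(-739 - 22054) + K(21, 137) = (-739 - 22054) - 1/137 = -22793 - 1*1/137 = -22793 - 1/137 = -3122642/137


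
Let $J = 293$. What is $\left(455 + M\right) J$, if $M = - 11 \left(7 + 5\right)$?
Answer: $94639$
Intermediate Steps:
$M = -132$ ($M = \left(-11\right) 12 = -132$)
$\left(455 + M\right) J = \left(455 - 132\right) 293 = 323 \cdot 293 = 94639$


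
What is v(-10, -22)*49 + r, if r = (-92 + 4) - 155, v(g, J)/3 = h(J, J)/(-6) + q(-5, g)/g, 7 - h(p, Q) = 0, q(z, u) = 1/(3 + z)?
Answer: -8143/20 ≈ -407.15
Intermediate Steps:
h(p, Q) = 7 (h(p, Q) = 7 - 1*0 = 7 + 0 = 7)
v(g, J) = -7/2 - 3/(2*g) (v(g, J) = 3*(7/(-6) + 1/((3 - 5)*g)) = 3*(7*(-⅙) + 1/((-2)*g)) = 3*(-7/6 - 1/(2*g)) = -7/2 - 3/(2*g))
r = -243 (r = -88 - 155 = -243)
v(-10, -22)*49 + r = ((½)*(-3 - 7*(-10))/(-10))*49 - 243 = ((½)*(-⅒)*(-3 + 70))*49 - 243 = ((½)*(-⅒)*67)*49 - 243 = -67/20*49 - 243 = -3283/20 - 243 = -8143/20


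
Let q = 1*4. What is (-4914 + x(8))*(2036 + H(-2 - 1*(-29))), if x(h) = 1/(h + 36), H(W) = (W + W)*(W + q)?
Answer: -401078825/22 ≈ -1.8231e+7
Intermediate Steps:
q = 4
H(W) = 2*W*(4 + W) (H(W) = (W + W)*(W + 4) = (2*W)*(4 + W) = 2*W*(4 + W))
x(h) = 1/(36 + h)
(-4914 + x(8))*(2036 + H(-2 - 1*(-29))) = (-4914 + 1/(36 + 8))*(2036 + 2*(-2 - 1*(-29))*(4 + (-2 - 1*(-29)))) = (-4914 + 1/44)*(2036 + 2*(-2 + 29)*(4 + (-2 + 29))) = (-4914 + 1/44)*(2036 + 2*27*(4 + 27)) = -216215*(2036 + 2*27*31)/44 = -216215*(2036 + 1674)/44 = -216215/44*3710 = -401078825/22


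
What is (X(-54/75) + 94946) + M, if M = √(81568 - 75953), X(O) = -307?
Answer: 94639 + √5615 ≈ 94714.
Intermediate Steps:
M = √5615 ≈ 74.933
(X(-54/75) + 94946) + M = (-307 + 94946) + √5615 = 94639 + √5615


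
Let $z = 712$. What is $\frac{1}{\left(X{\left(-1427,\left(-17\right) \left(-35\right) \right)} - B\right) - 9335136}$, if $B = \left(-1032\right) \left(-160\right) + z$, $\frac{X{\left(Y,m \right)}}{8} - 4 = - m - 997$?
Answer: $- \frac{1}{9513672} \approx -1.0511 \cdot 10^{-7}$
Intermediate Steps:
$X{\left(Y,m \right)} = -7944 - 8 m$ ($X{\left(Y,m \right)} = 32 + 8 \left(- m - 997\right) = 32 + 8 \left(-997 - m\right) = 32 - \left(7976 + 8 m\right) = -7944 - 8 m$)
$B = 165832$ ($B = \left(-1032\right) \left(-160\right) + 712 = 165120 + 712 = 165832$)
$\frac{1}{\left(X{\left(-1427,\left(-17\right) \left(-35\right) \right)} - B\right) - 9335136} = \frac{1}{\left(\left(-7944 - 8 \left(\left(-17\right) \left(-35\right)\right)\right) - 165832\right) - 9335136} = \frac{1}{\left(\left(-7944 - 4760\right) - 165832\right) - 9335136} = \frac{1}{\left(-12704 - 165832\right) - 9335136} = \frac{1}{-178536 - 9335136} = \frac{1}{-9513672} = - \frac{1}{9513672}$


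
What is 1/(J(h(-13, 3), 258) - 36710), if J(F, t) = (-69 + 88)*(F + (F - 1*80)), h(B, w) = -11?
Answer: -1/38648 ≈ -2.5875e-5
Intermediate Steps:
J(F, t) = -1520 + 38*F (J(F, t) = 19*(F + (F - 80)) = 19*(F + (-80 + F)) = 19*(-80 + 2*F) = -1520 + 38*F)
1/(J(h(-13, 3), 258) - 36710) = 1/((-1520 + 38*(-11)) - 36710) = 1/((-1520 - 418) - 36710) = 1/(-1938 - 36710) = 1/(-38648) = -1/38648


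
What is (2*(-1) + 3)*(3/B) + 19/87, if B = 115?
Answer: 2446/10005 ≈ 0.24448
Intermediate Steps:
(2*(-1) + 3)*(3/B) + 19/87 = (2*(-1) + 3)*(3/115) + 19/87 = (-2 + 3)*(3*(1/115)) + 19*(1/87) = 1*(3/115) + 19/87 = 3/115 + 19/87 = 2446/10005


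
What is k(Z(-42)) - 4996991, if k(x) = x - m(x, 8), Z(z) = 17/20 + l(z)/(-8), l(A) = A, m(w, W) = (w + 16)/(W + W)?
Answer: -159903561/32 ≈ -4.9970e+6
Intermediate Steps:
m(w, W) = (16 + w)/(2*W) (m(w, W) = (16 + w)/((2*W)) = (16 + w)*(1/(2*W)) = (16 + w)/(2*W))
Z(z) = 17/20 - z/8 (Z(z) = 17/20 + z/(-8) = 17*(1/20) + z*(-⅛) = 17/20 - z/8)
k(x) = -1 + 15*x/16 (k(x) = x - (16 + x)/(2*8) = x - (1 + x/16) = x + (-1 - x/16) = -1 + 15*x/16)
k(Z(-42)) - 4996991 = (-1 + 15*(17/20 - ⅛*(-42))/16) - 4996991 = (-1 + 15*(17/20 + 21/4)/16) - 4996991 = (-1 + (15/16)*(61/10)) - 4996991 = (-1 + 183/32) - 4996991 = 151/32 - 4996991 = -159903561/32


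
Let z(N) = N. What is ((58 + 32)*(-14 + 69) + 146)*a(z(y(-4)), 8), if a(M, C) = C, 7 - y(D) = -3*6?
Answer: 40768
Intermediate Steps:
y(D) = 25 (y(D) = 7 - (-3)*6 = 7 - 1*(-18) = 7 + 18 = 25)
((58 + 32)*(-14 + 69) + 146)*a(z(y(-4)), 8) = ((58 + 32)*(-14 + 69) + 146)*8 = (90*55 + 146)*8 = (4950 + 146)*8 = 5096*8 = 40768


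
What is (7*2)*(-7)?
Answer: -98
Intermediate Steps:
(7*2)*(-7) = 14*(-7) = -98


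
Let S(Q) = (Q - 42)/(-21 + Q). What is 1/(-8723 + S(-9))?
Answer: -10/87213 ≈ -0.00011466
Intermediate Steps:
S(Q) = (-42 + Q)/(-21 + Q)
1/(-8723 + S(-9)) = 1/(-8723 + (-42 - 9)/(-21 - 9)) = 1/(-8723 - 51/(-30)) = 1/(-8723 - 1/30*(-51)) = 1/(-8723 + 17/10) = 1/(-87213/10) = -10/87213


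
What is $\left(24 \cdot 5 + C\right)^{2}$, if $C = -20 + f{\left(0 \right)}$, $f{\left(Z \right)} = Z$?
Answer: $10000$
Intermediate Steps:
$C = -20$ ($C = -20 + 0 = -20$)
$\left(24 \cdot 5 + C\right)^{2} = \left(24 \cdot 5 - 20\right)^{2} = \left(120 - 20\right)^{2} = 100^{2} = 10000$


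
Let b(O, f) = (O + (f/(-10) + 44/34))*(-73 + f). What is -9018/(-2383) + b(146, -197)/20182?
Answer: 1267445043/817593002 ≈ 1.5502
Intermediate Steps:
b(O, f) = (-73 + f)*(22/17 + O - f/10) (b(O, f) = (O + (f*(-⅒) + 44*(1/34)))*(-73 + f) = (O + (-f/10 + 22/17))*(-73 + f) = (O + (22/17 - f/10))*(-73 + f) = (22/17 + O - f/10)*(-73 + f) = (-73 + f)*(22/17 + O - f/10))
-9018/(-2383) + b(146, -197)/20182 = -9018/(-2383) + (-1606/17 - 73*146 - ⅒*(-197)² + (1461/170)*(-197) + 146*(-197))/20182 = -9018*(-1/2383) + (-1606/17 - 10658 - ⅒*38809 - 287817/170 - 28762)*(1/20182) = 9018/2383 + (-1606/17 - 10658 - 38809/10 - 287817/170 - 28762)*(1/20182) = 9018/2383 - 766503/17*1/20182 = 9018/2383 - 766503/343094 = 1267445043/817593002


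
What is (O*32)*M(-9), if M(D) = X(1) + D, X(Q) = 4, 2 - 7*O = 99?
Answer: 15520/7 ≈ 2217.1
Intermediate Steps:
O = -97/7 (O = 2/7 - ⅐*99 = 2/7 - 99/7 = -97/7 ≈ -13.857)
M(D) = 4 + D
(O*32)*M(-9) = (-97/7*32)*(4 - 9) = -3104/7*(-5) = 15520/7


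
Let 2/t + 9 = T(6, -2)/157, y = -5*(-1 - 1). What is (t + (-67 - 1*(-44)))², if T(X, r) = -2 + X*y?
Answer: 990927441/1836025 ≈ 539.71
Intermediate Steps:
y = 10 (y = -5*(-2) = 10)
T(X, r) = -2 + 10*X (T(X, r) = -2 + X*10 = -2 + 10*X)
t = -314/1355 (t = 2/(-9 + (-2 + 10*6)/157) = 2/(-9 + (-2 + 60)*(1/157)) = 2/(-9 + 58*(1/157)) = 2/(-9 + 58/157) = 2/(-1355/157) = 2*(-157/1355) = -314/1355 ≈ -0.23173)
(t + (-67 - 1*(-44)))² = (-314/1355 + (-67 - 1*(-44)))² = (-314/1355 + (-67 + 44))² = (-314/1355 - 23)² = (-31479/1355)² = 990927441/1836025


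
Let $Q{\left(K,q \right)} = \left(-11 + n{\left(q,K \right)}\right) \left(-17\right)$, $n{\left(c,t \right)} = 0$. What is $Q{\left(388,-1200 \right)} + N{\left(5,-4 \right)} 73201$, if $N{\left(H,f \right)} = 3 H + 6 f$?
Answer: $-658622$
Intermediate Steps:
$Q{\left(K,q \right)} = 187$ ($Q{\left(K,q \right)} = \left(-11 + 0\right) \left(-17\right) = \left(-11\right) \left(-17\right) = 187$)
$Q{\left(388,-1200 \right)} + N{\left(5,-4 \right)} 73201 = 187 + \left(3 \cdot 5 + 6 \left(-4\right)\right) 73201 = 187 + \left(15 - 24\right) 73201 = 187 - 658809 = -658622$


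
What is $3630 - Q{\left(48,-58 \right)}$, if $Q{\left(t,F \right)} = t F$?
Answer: $6414$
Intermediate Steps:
$Q{\left(t,F \right)} = F t$
$3630 - Q{\left(48,-58 \right)} = 3630 - \left(-58\right) 48 = 3630 - -2784 = 3630 + 2784 = 6414$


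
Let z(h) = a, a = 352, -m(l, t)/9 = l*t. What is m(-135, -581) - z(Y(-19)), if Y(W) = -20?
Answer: -706267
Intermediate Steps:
m(l, t) = -9*l*t
z(h) = 352
m(-135, -581) - z(Y(-19)) = -9*(-135)*(-581) - 1*352 = -705915 - 352 = -706267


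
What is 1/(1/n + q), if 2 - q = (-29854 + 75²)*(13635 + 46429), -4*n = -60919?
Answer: 60919/88654851594706 ≈ 6.8715e-10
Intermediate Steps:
n = 60919/4 (n = -¼*(-60919) = 60919/4 ≈ 15230.)
q = 1455290658 (q = 2 - (-29854 + 75²)*(13635 + 46429) = 2 - (-29854 + 5625)*60064 = 2 - (-24229)*60064 = 2 - 1*(-1455290656) = 2 + 1455290656 = 1455290658)
1/(1/n + q) = 1/(1/(60919/4) + 1455290658) = 1/(4/60919 + 1455290658) = 1/(88654851594706/60919) = 60919/88654851594706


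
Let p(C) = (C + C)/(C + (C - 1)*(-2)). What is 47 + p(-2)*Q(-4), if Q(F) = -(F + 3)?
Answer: 46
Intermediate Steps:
p(C) = 2*C/(2 - C) (p(C) = (2*C)/(C + (-1 + C)*(-2)) = (2*C)/(C + (2 - 2*C)) = (2*C)/(2 - C) = 2*C/(2 - C))
Q(F) = -3 - F (Q(F) = -(3 + F) = -3 - F)
47 + p(-2)*Q(-4) = 47 + (-2*(-2)/(-2 - 2))*(-3 - 1*(-4)) = 47 + (-2*(-2)/(-4))*(-3 + 4) = 47 - 2*(-2)*(-¼)*1 = 47 - 1*1 = 47 - 1 = 46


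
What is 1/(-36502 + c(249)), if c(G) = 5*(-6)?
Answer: -1/36532 ≈ -2.7373e-5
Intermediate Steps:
c(G) = -30
1/(-36502 + c(249)) = 1/(-36502 - 30) = 1/(-36532) = -1/36532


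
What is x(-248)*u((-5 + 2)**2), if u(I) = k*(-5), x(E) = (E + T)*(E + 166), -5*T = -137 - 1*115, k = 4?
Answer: -324064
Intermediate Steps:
T = 252/5 (T = -(-137 - 1*115)/5 = -(-137 - 115)/5 = -1/5*(-252) = 252/5 ≈ 50.400)
x(E) = (166 + E)*(252/5 + E) (x(E) = (E + 252/5)*(E + 166) = (252/5 + E)*(166 + E) = (166 + E)*(252/5 + E))
u(I) = -20 (u(I) = 4*(-5) = -20)
x(-248)*u((-5 + 2)**2) = (41832/5 + (-248)**2 + (1082/5)*(-248))*(-20) = (41832/5 + 61504 - 268336/5)*(-20) = (81016/5)*(-20) = -324064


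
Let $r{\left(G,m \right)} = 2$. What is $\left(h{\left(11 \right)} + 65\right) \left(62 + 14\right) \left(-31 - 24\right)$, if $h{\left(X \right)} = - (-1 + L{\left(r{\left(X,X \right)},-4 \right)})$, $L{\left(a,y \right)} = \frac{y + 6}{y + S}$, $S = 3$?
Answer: $-284240$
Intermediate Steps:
$L{\left(a,y \right)} = \frac{6 + y}{3 + y}$ ($L{\left(a,y \right)} = \frac{y + 6}{y + 3} = \frac{6 + y}{3 + y}$)
$h{\left(X \right)} = 3$ ($h{\left(X \right)} = - (-1 + \frac{6 - 4}{3 - 4}) = - (-1 + \frac{1}{-1} \cdot 2) = - (-1 - 2) = \left(-1\right) \left(-3\right) = 3$)
$\left(h{\left(11 \right)} + 65\right) \left(62 + 14\right) \left(-31 - 24\right) = \left(3 + 65\right) \left(62 + 14\right) \left(-31 - 24\right) = 68 \cdot 76 \left(-55\right) = 68 \left(-4180\right) = -284240$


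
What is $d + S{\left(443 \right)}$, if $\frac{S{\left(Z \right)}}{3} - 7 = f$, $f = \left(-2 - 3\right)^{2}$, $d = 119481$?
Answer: $119577$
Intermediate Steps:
$f = 25$ ($f = \left(-2 - 3\right)^{2} = \left(-5\right)^{2} = 25$)
$S{\left(Z \right)} = 96$ ($S{\left(Z \right)} = 21 + 3 \cdot 25 = 21 + 75 = 96$)
$d + S{\left(443 \right)} = 119481 + 96 = 119577$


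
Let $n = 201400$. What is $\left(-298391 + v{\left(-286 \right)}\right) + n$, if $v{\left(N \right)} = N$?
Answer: $-97277$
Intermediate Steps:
$\left(-298391 + v{\left(-286 \right)}\right) + n = \left(-298391 - 286\right) + 201400 = -298677 + 201400 = -97277$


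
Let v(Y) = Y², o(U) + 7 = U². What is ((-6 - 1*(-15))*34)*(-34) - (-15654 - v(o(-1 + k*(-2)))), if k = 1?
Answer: 5254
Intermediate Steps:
o(U) = -7 + U²
((-6 - 1*(-15))*34)*(-34) - (-15654 - v(o(-1 + k*(-2)))) = ((-6 - 1*(-15))*34)*(-34) - (-15654 - (-7 + (-1 + 1*(-2))²)²) = ((-6 + 15)*34)*(-34) - (-15654 - (-7 + (-1 - 2)²)²) = (9*34)*(-34) - (-15654 - (-7 + (-3)²)²) = 306*(-34) - (-15654 - (-7 + 9)²) = -10404 - (-15654 - 1*2²) = -10404 - (-15654 - 1*4) = -10404 - (-15654 - 4) = -10404 - 1*(-15658) = -10404 + 15658 = 5254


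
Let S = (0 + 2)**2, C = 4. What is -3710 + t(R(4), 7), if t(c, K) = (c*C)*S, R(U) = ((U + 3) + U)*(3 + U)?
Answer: -2478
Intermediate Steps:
R(U) = (3 + U)*(3 + 2*U) (R(U) = ((3 + U) + U)*(3 + U) = (3 + 2*U)*(3 + U) = (3 + U)*(3 + 2*U))
S = 4 (S = 2**2 = 4)
t(c, K) = 16*c (t(c, K) = (c*4)*4 = (4*c)*4 = 16*c)
-3710 + t(R(4), 7) = -3710 + 16*(9 + 2*4**2 + 9*4) = -3710 + 16*(9 + 2*16 + 36) = -3710 + 16*(9 + 32 + 36) = -3710 + 16*77 = -3710 + 1232 = -2478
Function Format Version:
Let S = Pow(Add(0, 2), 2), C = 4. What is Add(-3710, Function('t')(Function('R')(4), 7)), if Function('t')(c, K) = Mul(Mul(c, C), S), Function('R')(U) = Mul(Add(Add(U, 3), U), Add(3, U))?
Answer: -2478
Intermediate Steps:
Function('R')(U) = Mul(Add(3, U), Add(3, Mul(2, U))) (Function('R')(U) = Mul(Add(Add(3, U), U), Add(3, U)) = Mul(Add(3, Mul(2, U)), Add(3, U)) = Mul(Add(3, U), Add(3, Mul(2, U))))
S = 4 (S = Pow(2, 2) = 4)
Function('t')(c, K) = Mul(16, c) (Function('t')(c, K) = Mul(Mul(c, 4), 4) = Mul(Mul(4, c), 4) = Mul(16, c))
Add(-3710, Function('t')(Function('R')(4), 7)) = Add(-3710, Mul(16, Add(9, Mul(2, Pow(4, 2)), Mul(9, 4)))) = Add(-3710, Mul(16, Add(9, Mul(2, 16), 36))) = Add(-3710, Mul(16, Add(9, 32, 36))) = Add(-3710, Mul(16, 77)) = Add(-3710, 1232) = -2478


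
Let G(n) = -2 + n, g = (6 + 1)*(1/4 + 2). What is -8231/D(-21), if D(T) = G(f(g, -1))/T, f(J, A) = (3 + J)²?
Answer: 395088/799 ≈ 494.48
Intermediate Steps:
g = 63/4 (g = 7*(¼ + 2) = 7*(9/4) = 63/4 ≈ 15.750)
D(T) = 5593/(16*T) (D(T) = (-2 + (3 + 63/4)²)/T = (-2 + (75/4)²)/T = (-2 + 5625/16)/T = 5593/(16*T))
-8231/D(-21) = -8231/((5593/16)/(-21)) = -8231/((5593/16)*(-1/21)) = -8231/(-799/48) = -8231*(-48/799) = 395088/799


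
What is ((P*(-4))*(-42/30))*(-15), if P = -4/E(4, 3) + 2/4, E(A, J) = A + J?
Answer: 6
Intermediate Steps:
P = -1/14 (P = -4/(4 + 3) + 2/4 = -4/7 + 2*(1/4) = -4*1/7 + 1/2 = -4/7 + 1/2 = -1/14 ≈ -0.071429)
((P*(-4))*(-42/30))*(-15) = ((-1/14*(-4))*(-42/30))*(-15) = (2*(-42*1/30)/7)*(-15) = ((2/7)*(-7/5))*(-15) = -2/5*(-15) = 6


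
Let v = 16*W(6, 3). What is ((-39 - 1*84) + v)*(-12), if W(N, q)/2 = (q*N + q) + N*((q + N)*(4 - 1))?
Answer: -68796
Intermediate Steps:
W(N, q) = 2*q + 2*N*q + 2*N*(3*N + 3*q) (W(N, q) = 2*((q*N + q) + N*((q + N)*(4 - 1))) = 2*((N*q + q) + N*((N + q)*3)) = 2*((q + N*q) + N*(3*N + 3*q)) = 2*(q + N*q + N*(3*N + 3*q)) = 2*q + 2*N*q + 2*N*(3*N + 3*q))
v = 5856 (v = 16*(2*3 + 6*6² + 8*6*3) = 16*(6 + 6*36 + 144) = 16*(6 + 216 + 144) = 16*366 = 5856)
((-39 - 1*84) + v)*(-12) = ((-39 - 1*84) + 5856)*(-12) = ((-39 - 84) + 5856)*(-12) = (-123 + 5856)*(-12) = 5733*(-12) = -68796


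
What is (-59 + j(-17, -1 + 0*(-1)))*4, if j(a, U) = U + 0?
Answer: -240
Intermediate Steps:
j(a, U) = U
(-59 + j(-17, -1 + 0*(-1)))*4 = (-59 + (-1 + 0*(-1)))*4 = (-59 + (-1 + 0))*4 = (-59 - 1)*4 = -60*4 = -240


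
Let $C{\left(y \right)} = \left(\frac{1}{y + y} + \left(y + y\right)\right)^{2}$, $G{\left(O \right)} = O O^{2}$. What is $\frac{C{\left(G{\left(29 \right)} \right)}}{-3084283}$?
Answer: $- \frac{5661036536046091225}{7338413827855372} \approx -771.42$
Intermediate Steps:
$G{\left(O \right)} = O^{3}$
$C{\left(y \right)} = \left(\frac{1}{2 y} + 2 y\right)^{2}$
$\frac{C{\left(G{\left(29 \right)} \right)}}{-3084283} = \frac{\frac{1}{4} \cdot \frac{1}{594823321} \left(1 + 4 \left(29^{3}\right)^{2}\right)^{2}}{-3084283} = \frac{\left(1 + 4 \cdot 24389^{2}\right)^{2}}{4 \cdot 594823321} \left(- \frac{1}{3084283}\right) = \frac{1}{4} \cdot \frac{1}{594823321} \left(1 + 4 \cdot 594823321\right)^{2} \left(- \frac{1}{3084283}\right) = \frac{1}{4} \cdot \frac{1}{594823321} \left(1 + 2379293284\right)^{2} \left(- \frac{1}{3084283}\right) = \frac{1}{4} \cdot \frac{1}{594823321} \cdot 2379293285^{2} \left(- \frac{1}{3084283}\right) = \frac{1}{4} \cdot \frac{1}{594823321} \cdot 5661036536046091225 \left(- \frac{1}{3084283}\right) = \frac{5661036536046091225}{2379293284} \left(- \frac{1}{3084283}\right) = - \frac{5661036536046091225}{7338413827855372}$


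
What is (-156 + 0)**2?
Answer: 24336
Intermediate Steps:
(-156 + 0)**2 = (-156)**2 = 24336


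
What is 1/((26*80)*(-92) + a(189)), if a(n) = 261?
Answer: -1/191099 ≈ -5.2329e-6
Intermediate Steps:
1/((26*80)*(-92) + a(189)) = 1/((26*80)*(-92) + 261) = 1/(2080*(-92) + 261) = 1/(-191360 + 261) = 1/(-191099) = -1/191099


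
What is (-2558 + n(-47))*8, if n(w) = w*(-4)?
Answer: -18960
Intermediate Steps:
n(w) = -4*w
(-2558 + n(-47))*8 = (-2558 - 4*(-47))*8 = (-2558 + 188)*8 = -2370*8 = -18960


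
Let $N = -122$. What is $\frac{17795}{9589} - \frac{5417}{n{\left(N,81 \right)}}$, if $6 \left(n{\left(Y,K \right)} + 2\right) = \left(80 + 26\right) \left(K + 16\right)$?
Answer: $- \frac{64453514}{49239515} \approx -1.309$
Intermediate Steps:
$n{\left(Y,K \right)} = \frac{842}{3} + \frac{53 K}{3}$ ($n{\left(Y,K \right)} = -2 + \frac{\left(80 + 26\right) \left(K + 16\right)}{6} = -2 + \frac{106 \left(16 + K\right)}{6} = -2 + \frac{1696 + 106 K}{6} = -2 + \left(\frac{848}{3} + \frac{53 K}{3}\right) = \frac{842}{3} + \frac{53 K}{3}$)
$\frac{17795}{9589} - \frac{5417}{n{\left(N,81 \right)}} = \frac{17795}{9589} - \frac{5417}{\frac{842}{3} + \frac{53}{3} \cdot 81} = 17795 \cdot \frac{1}{9589} - \frac{5417}{\frac{842}{3} + 1431} = \frac{17795}{9589} - \frac{5417}{\frac{5135}{3}} = \frac{17795}{9589} - \frac{16251}{5135} = - \frac{64453514}{49239515}$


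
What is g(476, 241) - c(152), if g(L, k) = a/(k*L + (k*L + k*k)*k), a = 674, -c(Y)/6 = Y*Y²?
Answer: 879893179967138/41758793 ≈ 2.1071e+7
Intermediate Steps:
c(Y) = -6*Y³ (c(Y) = -6*Y*Y² = -6*Y³)
g(L, k) = 674/(L*k + k*(k² + L*k)) (g(L, k) = 674/(k*L + (k*L + k*k)*k) = 674/(L*k + (L*k + k²)*k) = 674/(L*k + (k² + L*k)*k) = 674/(L*k + k*(k² + L*k)))
g(476, 241) - c(152) = 674/(241*(476 + 241² + 476*241)) - (-6)*152³ = 674*(1/241)/(476 + 58081 + 114716) - (-6)*3511808 = 674*(1/241)/173273 - 1*(-21070848) = 674*(1/241)*(1/173273) + 21070848 = 674/41758793 + 21070848 = 879893179967138/41758793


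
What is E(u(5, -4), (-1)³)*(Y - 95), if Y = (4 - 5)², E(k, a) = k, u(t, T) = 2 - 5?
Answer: 282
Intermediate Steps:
u(t, T) = -3
Y = 1 (Y = (-1)² = 1)
E(u(5, -4), (-1)³)*(Y - 95) = -3*(1 - 95) = -3*(-94) = 282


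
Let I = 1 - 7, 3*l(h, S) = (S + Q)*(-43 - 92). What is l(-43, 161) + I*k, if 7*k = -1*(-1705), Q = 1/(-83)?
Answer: -5058120/581 ≈ -8705.9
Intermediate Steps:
Q = -1/83 ≈ -0.012048
k = 1705/7 (k = (-1*(-1705))/7 = (⅐)*1705 = 1705/7 ≈ 243.57)
l(h, S) = 45/83 - 45*S (l(h, S) = ((S - 1/83)*(-43 - 92))/3 = ((-1/83 + S)*(-135))/3 = (135/83 - 135*S)/3 = 45/83 - 45*S)
I = -6
l(-43, 161) + I*k = (45/83 - 45*161) - 6*1705/7 = (45/83 - 7245) - 10230/7 = -601290/83 - 10230/7 = -5058120/581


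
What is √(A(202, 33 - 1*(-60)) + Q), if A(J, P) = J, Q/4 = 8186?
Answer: 17*√114 ≈ 181.51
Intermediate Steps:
Q = 32744 (Q = 4*8186 = 32744)
√(A(202, 33 - 1*(-60)) + Q) = √(202 + 32744) = √32946 = 17*√114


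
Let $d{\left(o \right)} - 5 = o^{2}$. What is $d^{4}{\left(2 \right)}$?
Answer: $6561$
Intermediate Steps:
$d{\left(o \right)} = 5 + o^{2}$
$d^{4}{\left(2 \right)} = \left(5 + 2^{2}\right)^{4} = \left(5 + 4\right)^{4} = 9^{4} = 6561$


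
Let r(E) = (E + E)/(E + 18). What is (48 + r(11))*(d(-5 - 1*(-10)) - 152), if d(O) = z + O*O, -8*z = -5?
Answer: -714777/116 ≈ -6161.9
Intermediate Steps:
z = 5/8 (z = -⅛*(-5) = 5/8 ≈ 0.62500)
d(O) = 5/8 + O² (d(O) = 5/8 + O*O = 5/8 + O²)
r(E) = 2*E/(18 + E) (r(E) = (2*E)/(18 + E) = 2*E/(18 + E))
(48 + r(11))*(d(-5 - 1*(-10)) - 152) = (48 + 2*11/(18 + 11))*((5/8 + (-5 - 1*(-10))²) - 152) = (48 + 2*11/29)*((5/8 + (-5 + 10)²) - 152) = (48 + 2*11*(1/29))*((5/8 + 5²) - 152) = (48 + 22/29)*((5/8 + 25) - 152) = 1414*(205/8 - 152)/29 = (1414/29)*(-1011/8) = -714777/116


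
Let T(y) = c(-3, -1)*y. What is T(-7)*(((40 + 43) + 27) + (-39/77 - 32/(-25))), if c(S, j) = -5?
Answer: 213239/55 ≈ 3877.1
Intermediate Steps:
T(y) = -5*y
T(-7)*(((40 + 43) + 27) + (-39/77 - 32/(-25))) = (-5*(-7))*(((40 + 43) + 27) + (-39/77 - 32/(-25))) = 35*((83 + 27) + (-39*1/77 - 32*(-1/25))) = 35*(110 + (-39/77 + 32/25)) = 35*(110 + 1489/1925) = 35*(213239/1925) = 213239/55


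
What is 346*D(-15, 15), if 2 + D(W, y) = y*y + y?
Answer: 82348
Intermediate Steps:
D(W, y) = -2 + y + y² (D(W, y) = -2 + (y*y + y) = -2 + (y² + y) = -2 + (y + y²) = -2 + y + y²)
346*D(-15, 15) = 346*(-2 + 15 + 15²) = 346*(-2 + 15 + 225) = 346*238 = 82348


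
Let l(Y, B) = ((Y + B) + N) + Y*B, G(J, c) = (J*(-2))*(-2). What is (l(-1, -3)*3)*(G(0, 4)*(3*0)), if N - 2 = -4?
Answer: 0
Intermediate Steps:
N = -2 (N = 2 - 4 = -2)
G(J, c) = 4*J (G(J, c) = -2*J*(-2) = 4*J)
l(Y, B) = -2 + B + Y + B*Y (l(Y, B) = ((Y + B) - 2) + Y*B = ((B + Y) - 2) + B*Y = (-2 + B + Y) + B*Y = -2 + B + Y + B*Y)
(l(-1, -3)*3)*(G(0, 4)*(3*0)) = ((-2 - 3 - 1 - 3*(-1))*3)*((4*0)*(3*0)) = ((-2 - 3 - 1 + 3)*3)*(0*0) = -3*3*0 = -9*0 = 0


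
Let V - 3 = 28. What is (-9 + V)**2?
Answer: 484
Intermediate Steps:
V = 31 (V = 3 + 28 = 31)
(-9 + V)**2 = (-9 + 31)**2 = 22**2 = 484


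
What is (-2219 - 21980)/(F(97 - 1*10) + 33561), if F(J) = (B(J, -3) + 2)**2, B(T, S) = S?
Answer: -24199/33562 ≈ -0.72102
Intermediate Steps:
F(J) = 1 (F(J) = (-3 + 2)**2 = (-1)**2 = 1)
(-2219 - 21980)/(F(97 - 1*10) + 33561) = (-2219 - 21980)/(1 + 33561) = -24199/33562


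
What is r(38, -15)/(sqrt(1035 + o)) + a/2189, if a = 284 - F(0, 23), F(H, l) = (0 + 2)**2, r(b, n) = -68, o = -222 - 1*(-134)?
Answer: 280/2189 - 68*sqrt(947)/947 ≈ -2.0818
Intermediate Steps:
o = -88 (o = -222 + 134 = -88)
F(H, l) = 4 (F(H, l) = 2**2 = 4)
a = 280 (a = 284 - 1*4 = 284 - 4 = 280)
r(38, -15)/(sqrt(1035 + o)) + a/2189 = -68/sqrt(1035 - 88) + 280/2189 = -68*sqrt(947)/947 + 280*(1/2189) = -68*sqrt(947)/947 + 280/2189 = 280/2189 - 68*sqrt(947)/947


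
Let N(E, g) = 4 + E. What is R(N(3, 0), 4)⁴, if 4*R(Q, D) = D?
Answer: 1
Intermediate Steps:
R(Q, D) = D/4
R(N(3, 0), 4)⁴ = ((¼)*4)⁴ = 1⁴ = 1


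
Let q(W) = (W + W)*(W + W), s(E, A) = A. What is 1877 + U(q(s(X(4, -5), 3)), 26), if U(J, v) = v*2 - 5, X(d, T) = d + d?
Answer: 1924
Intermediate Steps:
X(d, T) = 2*d
q(W) = 4*W² (q(W) = (2*W)*(2*W) = 4*W²)
U(J, v) = -5 + 2*v (U(J, v) = 2*v - 5 = -5 + 2*v)
1877 + U(q(s(X(4, -5), 3)), 26) = 1877 + (-5 + 2*26) = 1877 + (-5 + 52) = 1877 + 47 = 1924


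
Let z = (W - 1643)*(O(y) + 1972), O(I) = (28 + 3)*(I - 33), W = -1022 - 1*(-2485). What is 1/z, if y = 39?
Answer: -1/388440 ≈ -2.5744e-6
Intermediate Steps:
W = 1463 (W = -1022 + 2485 = 1463)
O(I) = -1023 + 31*I (O(I) = 31*(-33 + I) = -1023 + 31*I)
z = -388440 (z = (1463 - 1643)*((-1023 + 31*39) + 1972) = -180*((-1023 + 1209) + 1972) = -180*(186 + 1972) = -180*2158 = -388440)
1/z = 1/(-388440) = -1/388440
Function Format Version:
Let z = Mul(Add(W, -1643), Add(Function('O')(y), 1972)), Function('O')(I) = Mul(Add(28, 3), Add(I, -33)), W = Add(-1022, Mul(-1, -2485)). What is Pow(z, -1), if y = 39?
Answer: Rational(-1, 388440) ≈ -2.5744e-6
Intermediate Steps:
W = 1463 (W = Add(-1022, 2485) = 1463)
Function('O')(I) = Add(-1023, Mul(31, I)) (Function('O')(I) = Mul(31, Add(-33, I)) = Add(-1023, Mul(31, I)))
z = -388440 (z = Mul(Add(1463, -1643), Add(Add(-1023, Mul(31, 39)), 1972)) = Mul(-180, Add(Add(-1023, 1209), 1972)) = Mul(-180, Add(186, 1972)) = Mul(-180, 2158) = -388440)
Pow(z, -1) = Pow(-388440, -1) = Rational(-1, 388440)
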